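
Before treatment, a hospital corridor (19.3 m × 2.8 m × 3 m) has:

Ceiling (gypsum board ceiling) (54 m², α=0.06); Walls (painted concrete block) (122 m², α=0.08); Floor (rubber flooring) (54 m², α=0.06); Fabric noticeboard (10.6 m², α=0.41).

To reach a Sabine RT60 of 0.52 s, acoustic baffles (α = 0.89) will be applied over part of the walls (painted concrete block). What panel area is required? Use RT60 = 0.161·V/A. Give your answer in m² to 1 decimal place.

36.6

Summing Sᵢαᵢ: 3.240 + 9.760 + 3.240 + 4.346 → A₁ = 20.586 sabins.
Required A₂ = 0.161·162.12/0.52 = 50.195 sabins.
ΔA needed = 50.195 − 20.586 = 29.609 sabins.
Net gain per m²: Δα = 0.89 − 0.08 = 0.81.
Area = ΔA/Δα = 29.609/0.81 = 36.6 m².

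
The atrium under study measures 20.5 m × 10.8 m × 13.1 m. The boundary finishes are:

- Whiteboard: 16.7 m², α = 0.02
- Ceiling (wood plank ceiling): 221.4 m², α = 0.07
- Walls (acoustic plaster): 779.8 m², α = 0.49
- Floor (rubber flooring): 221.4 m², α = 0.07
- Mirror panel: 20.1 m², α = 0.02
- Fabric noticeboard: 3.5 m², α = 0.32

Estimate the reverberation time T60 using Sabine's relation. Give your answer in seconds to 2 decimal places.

Equivalent absorption area: A = 16.7×0.02 + 221.4×0.07 + 779.8×0.49 + 221.4×0.07 + 20.1×0.02 + 3.5×0.32 = 414.954 m².
Volume V = 20.5 × 10.8 × 13.1 = 2900.34 m³.
Sabine: RT60 = 0.161 × 2900.34 / 414.954 = 1.13 s.

1.13 s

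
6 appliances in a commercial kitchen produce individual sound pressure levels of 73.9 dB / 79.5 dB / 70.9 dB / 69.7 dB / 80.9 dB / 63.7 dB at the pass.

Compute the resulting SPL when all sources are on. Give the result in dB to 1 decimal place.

Σ 10^(Lᵢ/10) = 2.607e+08.
Back to dB: 10·log₁₀ Σ = 84.2 dB.

84.2 dB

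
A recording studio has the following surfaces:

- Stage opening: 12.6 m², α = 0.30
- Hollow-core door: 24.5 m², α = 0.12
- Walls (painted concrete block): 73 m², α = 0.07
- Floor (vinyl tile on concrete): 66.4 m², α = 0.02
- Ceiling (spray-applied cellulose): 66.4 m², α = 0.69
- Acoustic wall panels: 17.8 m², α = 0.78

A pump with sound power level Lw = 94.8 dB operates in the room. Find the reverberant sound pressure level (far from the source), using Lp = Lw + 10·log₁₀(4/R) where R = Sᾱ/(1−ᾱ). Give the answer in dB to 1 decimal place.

Σ(Sᵢαᵢ) = 12.6×0.30 + 24.5×0.12 + 73×0.07 + 66.4×0.02 + 66.4×0.69 + 17.8×0.78 = 72.858; total area S = 260.7 m².
ᾱ = 72.858/260.7 = 0.2795; R = Sᾱ/(1−ᾱ) = 72.858/(1−0.2795) = 101.121 m².
Lp = Lw + 10 log₁₀(4/R) = 94.8 -14.03 = 80.8 dB.

80.8 dB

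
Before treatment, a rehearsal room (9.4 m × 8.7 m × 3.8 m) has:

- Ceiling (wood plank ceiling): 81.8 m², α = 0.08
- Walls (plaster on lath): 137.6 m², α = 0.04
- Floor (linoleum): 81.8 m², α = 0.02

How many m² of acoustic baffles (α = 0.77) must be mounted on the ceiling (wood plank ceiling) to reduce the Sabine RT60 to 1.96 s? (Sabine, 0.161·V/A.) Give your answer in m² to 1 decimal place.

17.2

Equivalent absorption area: A₁ = 81.8×0.08 + 137.6×0.04 + 81.8×0.02 = 13.684 m².
Required A₂ = 0.161·310.764/1.96 = 25.527 sabins.
ΔA needed = 25.527 − 13.684 = 11.843 sabins.
Net gain per m²: Δα = 0.77 − 0.08 = 0.69.
Panel area = 11.843 / 0.69 = 17.2 m².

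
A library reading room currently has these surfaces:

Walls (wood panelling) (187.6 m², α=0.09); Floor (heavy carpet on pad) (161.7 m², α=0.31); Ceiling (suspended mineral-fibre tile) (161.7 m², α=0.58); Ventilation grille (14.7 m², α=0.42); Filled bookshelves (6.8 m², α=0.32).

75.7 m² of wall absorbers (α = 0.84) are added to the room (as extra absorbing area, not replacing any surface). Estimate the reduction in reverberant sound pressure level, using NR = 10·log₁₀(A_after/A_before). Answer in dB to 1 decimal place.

Total absorption A_before = 187.6·0.09 + 161.7·0.31 + 161.7·0.58 + 14.7·0.42 + 6.8·0.32
  = 16.884 + 50.127 + 93.786 + 6.174 + 2.176 = 169.147 m² sabins.
Treatment contributes 75.7·0.84 = 63.588 sabins.
A_after = 169.147 + 63.588 = 232.735 sabins.
NR = 10·log₁₀(232.735/169.147) = 1.4 dB.

1.4 dB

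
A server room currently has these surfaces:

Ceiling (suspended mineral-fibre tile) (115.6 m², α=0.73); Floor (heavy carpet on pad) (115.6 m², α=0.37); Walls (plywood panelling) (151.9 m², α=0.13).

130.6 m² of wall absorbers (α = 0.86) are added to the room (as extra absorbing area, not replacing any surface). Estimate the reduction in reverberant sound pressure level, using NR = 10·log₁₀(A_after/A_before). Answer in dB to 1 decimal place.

2.5 dB

Equivalent absorption area: A_before = 115.6×0.73 + 115.6×0.37 + 151.9×0.13 = 146.907 m².
Treatment contributes 130.6·0.86 = 112.316 sabins.
A_after = 146.907 + 112.316 = 259.223 sabins.
NR = 10·log₁₀(259.223/146.907) = 2.5 dB.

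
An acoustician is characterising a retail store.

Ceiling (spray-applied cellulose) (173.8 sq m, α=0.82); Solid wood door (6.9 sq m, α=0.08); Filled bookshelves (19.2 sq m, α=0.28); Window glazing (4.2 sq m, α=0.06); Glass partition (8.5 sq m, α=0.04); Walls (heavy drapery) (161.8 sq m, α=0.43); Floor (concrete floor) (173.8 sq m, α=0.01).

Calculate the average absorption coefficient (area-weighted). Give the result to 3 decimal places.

0.402

Total surface area S = 548.2 sq m.
Σ(Sᵢαᵢ) = 173.8*0.82 + 6.9*0.08 + 19.2*0.28 + 4.2*0.06 + 8.5*0.04 + 161.8*0.43 + 173.8*0.01 = 220.348.
ᾱ = A/S = 0.402.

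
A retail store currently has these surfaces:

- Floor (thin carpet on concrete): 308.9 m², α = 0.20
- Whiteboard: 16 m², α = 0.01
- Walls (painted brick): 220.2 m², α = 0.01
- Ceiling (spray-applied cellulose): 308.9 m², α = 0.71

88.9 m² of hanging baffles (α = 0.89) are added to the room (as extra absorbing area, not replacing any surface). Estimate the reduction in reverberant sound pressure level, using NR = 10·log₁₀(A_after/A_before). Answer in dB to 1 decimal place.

Summing Sᵢαᵢ: 61.780 + 0.160 + 2.202 + 219.319 → A_before = 283.461 sabins.
Treatment contributes 88.9·0.89 = 79.121 sabins.
A_after = 283.461 + 79.121 = 362.582 sabins.
NR = 10·log₁₀(362.582/283.461) = 1.1 dB.

1.1 dB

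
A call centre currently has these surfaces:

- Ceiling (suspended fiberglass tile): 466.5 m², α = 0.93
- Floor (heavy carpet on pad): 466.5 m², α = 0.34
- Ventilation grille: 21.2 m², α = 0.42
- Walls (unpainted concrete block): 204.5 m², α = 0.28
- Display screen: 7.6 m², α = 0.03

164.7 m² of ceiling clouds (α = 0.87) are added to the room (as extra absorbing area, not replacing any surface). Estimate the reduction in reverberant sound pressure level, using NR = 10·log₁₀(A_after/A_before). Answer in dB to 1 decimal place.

Summing Sᵢαᵢ: 433.845 + 158.610 + 8.904 + 57.260 + 0.228 → A_before = 658.847 sabins.
Added absorption = 164.7 × 0.87 = 143.289 sabins.
A_after = 658.847 + 143.289 = 802.136 sabins.
Reduction = 10 log₁₀(A_after/A_before) = 10 log₁₀(1.2175) = 0.9 dB.

0.9 dB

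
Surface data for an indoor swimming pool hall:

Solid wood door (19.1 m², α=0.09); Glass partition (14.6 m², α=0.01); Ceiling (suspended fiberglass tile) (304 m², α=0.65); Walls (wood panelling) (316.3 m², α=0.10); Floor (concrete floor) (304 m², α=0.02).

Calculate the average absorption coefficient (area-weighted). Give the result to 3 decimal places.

Total surface area S = 958.0 m².
A = 19.1·0.09 + 14.6·0.01 + 304·0.65 + 316.3·0.10 + 304·0.02 = 237.175 sabins.
ᾱ = A/S = 0.248.

0.248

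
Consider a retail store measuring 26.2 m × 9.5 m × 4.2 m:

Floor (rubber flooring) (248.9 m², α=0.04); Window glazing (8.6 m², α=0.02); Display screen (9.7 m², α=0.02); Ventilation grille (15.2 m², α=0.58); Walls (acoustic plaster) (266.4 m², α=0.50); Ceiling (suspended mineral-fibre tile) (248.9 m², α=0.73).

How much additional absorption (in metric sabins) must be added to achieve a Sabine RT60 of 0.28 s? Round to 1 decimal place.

267.1 sabins

Summing Sᵢαᵢ: 9.956 + 0.172 + 0.194 + 8.816 + 133.200 + 181.697 → A₁ = 334.035 sabins.
Target A₂ = 0.161·1045.38/0.28 = 601.093 sabins (V = 1045.38 m³).
ΔA = A₂ − A₁ = 601.093 − 334.035 = 267.1 sabins.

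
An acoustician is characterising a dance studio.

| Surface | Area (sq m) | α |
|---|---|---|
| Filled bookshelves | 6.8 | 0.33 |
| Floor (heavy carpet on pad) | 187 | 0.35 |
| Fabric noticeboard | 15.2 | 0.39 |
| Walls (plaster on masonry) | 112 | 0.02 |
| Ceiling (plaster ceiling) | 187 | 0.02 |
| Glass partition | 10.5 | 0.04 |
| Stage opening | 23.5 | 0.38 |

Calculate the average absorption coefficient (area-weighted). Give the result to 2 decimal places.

S = Σ Sᵢ = 6.8 + 187 + 15.2 + 112 + 187 + 10.5 + 23.5 = 542.0 sq m.
A = 6.8*0.33 + 187*0.35 + 15.2*0.39 + 112*0.02 + 187*0.02 + 10.5*0.04 + 23.5*0.38 = 88.952 sabins.
ᾱ = A/S = 0.16.

0.16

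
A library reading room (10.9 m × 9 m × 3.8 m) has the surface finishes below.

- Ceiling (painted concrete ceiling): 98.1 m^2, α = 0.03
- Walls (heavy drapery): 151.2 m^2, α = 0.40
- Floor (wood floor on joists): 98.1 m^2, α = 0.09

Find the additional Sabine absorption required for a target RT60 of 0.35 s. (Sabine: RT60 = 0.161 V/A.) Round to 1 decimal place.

99.2 sabins

Equivalent absorption area: A₁ = 98.1·0.03 + 151.2·0.40 + 98.1·0.09 = 72.252 m^2.
Target A₂ = 0.161·372.78/0.35 = 171.479 sabins (V = 372.78 m³).
ΔA = A₂ − A₁ = 171.479 − 72.252 = 99.2 sabins.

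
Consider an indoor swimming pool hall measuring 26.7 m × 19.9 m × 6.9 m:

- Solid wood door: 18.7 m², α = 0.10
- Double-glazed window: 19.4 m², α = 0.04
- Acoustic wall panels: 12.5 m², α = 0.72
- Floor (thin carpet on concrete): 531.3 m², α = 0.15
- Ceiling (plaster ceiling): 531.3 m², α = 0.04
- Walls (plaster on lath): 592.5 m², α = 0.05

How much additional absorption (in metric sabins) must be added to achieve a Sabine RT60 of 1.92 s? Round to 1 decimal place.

165.2 sabins

Total absorption A₁ = 18.7×0.10 + 19.4×0.04 + 12.5×0.72 + 531.3×0.15 + 531.3×0.04 + 592.5×0.05
  = 1.870 + 0.776 + 9.000 + 79.695 + 21.252 + 29.625 = 142.218 m² sabins.
V = 3666.177 m³. Required absorption A₂ = 0.161 × 3666.177 / 1.92 = 307.424 sabins.
Shortfall: 307.424 − 142.218 = 165.2 sabins.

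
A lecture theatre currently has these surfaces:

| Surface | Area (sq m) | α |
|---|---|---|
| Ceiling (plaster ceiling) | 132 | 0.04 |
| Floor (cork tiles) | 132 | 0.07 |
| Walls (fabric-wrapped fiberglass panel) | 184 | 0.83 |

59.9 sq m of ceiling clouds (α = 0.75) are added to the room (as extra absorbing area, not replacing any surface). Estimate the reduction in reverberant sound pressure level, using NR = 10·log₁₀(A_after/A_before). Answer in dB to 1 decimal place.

1.0 dB

Summing Sᵢαᵢ: 5.280 + 9.240 + 152.720 → A_before = 167.240 sabins.
Treatment contributes 59.9·0.75 = 44.925 sabins.
New total A_after = 212.165 sabins.
NR = 10·log₁₀(212.165/167.240) = 1.0 dB.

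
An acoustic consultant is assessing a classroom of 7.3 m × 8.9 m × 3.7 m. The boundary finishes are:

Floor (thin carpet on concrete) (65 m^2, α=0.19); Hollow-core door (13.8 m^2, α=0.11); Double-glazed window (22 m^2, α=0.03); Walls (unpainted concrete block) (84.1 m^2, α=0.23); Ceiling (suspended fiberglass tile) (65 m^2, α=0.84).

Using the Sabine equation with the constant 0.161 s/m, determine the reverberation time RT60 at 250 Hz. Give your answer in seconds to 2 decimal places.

Equivalent absorption area: A = 65×0.19 + 13.8×0.11 + 22×0.03 + 84.1×0.23 + 65×0.84 = 88.471 m^2.
Volume V = 7.3 × 8.9 × 3.7 = 240.389 m³.
T = 0.161 V/A = 0.161·240.389/88.471 = 0.44 s.

0.44 seconds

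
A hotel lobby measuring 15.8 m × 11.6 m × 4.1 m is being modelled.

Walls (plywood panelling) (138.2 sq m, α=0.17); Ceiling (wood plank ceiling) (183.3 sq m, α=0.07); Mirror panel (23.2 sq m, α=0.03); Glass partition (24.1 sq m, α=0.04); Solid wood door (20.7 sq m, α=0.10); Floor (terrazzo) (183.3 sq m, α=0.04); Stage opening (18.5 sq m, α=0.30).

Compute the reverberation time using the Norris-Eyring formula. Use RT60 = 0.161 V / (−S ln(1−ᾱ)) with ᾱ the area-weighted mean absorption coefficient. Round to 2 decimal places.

2.18 s

S = Σ Sᵢ = 591.3 sq m.
Σ(Sᵢαᵢ) = 138.2·0.17 + 183.3·0.07 + 23.2·0.03 + 24.1·0.04 + 20.7·0.10 + 183.3·0.04 + 18.5·0.30 = 52.937.
Mean coefficient ᾱ = A/S = 0.0895.
Eyring denominator: −S ln(1−ᾱ) = 55.441.
V = 15.8 × 11.6 × 4.1 = 751.448 m³.
RT60 = 0.161 × 751.448 / 55.441 = 2.18 s.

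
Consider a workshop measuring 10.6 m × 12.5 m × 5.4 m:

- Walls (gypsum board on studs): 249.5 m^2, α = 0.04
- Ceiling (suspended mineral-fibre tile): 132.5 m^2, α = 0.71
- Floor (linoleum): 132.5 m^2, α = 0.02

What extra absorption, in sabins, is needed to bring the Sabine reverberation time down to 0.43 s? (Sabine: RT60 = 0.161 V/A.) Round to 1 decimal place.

161.2 sabins

Total absorption A₁ = 249.5·0.04 + 132.5·0.71 + 132.5·0.02
  = 9.980 + 94.075 + 2.650 = 106.705 m^2 sabins.
For T = 0.43 s, need A₂ = 0.161·V/T = 0.161·715.5/0.43 = 267.897 sabins.
Shortfall: 267.897 − 106.705 = 161.2 sabins.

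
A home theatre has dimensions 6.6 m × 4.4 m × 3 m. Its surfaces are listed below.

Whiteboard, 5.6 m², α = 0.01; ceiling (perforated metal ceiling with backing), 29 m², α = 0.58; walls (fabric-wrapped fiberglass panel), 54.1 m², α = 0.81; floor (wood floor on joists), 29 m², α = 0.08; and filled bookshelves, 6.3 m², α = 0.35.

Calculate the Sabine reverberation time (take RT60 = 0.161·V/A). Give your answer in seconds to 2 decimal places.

0.22 s

A = Σ Sᵢαᵢ = 5.6*0.01 + 29*0.58 + 54.1*0.81 + 29*0.08 + 6.3*0.35 = 65.222 sabins.
Room volume: 87.12 m³.
T = 0.161 V/A = 0.161·87.12/65.222 = 0.22 s.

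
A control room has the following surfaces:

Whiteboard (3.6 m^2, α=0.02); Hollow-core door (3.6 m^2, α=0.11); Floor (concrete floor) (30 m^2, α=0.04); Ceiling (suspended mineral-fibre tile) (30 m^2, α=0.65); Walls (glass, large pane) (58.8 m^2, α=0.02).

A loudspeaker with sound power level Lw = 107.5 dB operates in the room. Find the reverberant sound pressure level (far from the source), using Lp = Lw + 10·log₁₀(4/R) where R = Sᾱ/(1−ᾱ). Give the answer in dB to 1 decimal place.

99.2 dB

Σ(Sᵢαᵢ) = 3.6·0.02 + 3.6·0.11 + 30·0.04 + 30·0.65 + 58.8·0.02 = 22.344; total area S = 126.0 m^2.
ᾱ = 0.1773, so room constant R = A/(1−ᾱ) = 27.159 m^2.
Lp = 107.5 + 10·log₁₀(4/27.159) = 107.5 + (-8.32) = 99.2 dB.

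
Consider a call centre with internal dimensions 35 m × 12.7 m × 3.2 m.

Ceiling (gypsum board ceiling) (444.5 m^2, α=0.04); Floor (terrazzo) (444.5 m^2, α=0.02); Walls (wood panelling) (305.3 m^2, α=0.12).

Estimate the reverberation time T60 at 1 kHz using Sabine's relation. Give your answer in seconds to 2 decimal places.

Equivalent absorption area: A = 444.5×0.04 + 444.5×0.02 + 305.3×0.12 = 63.306 m^2.
V = 35·12.7·3.2 = 1422.4 m³.
Sabine: RT60 = 0.161 × 1422.4 / 63.306 = 3.62 s.

3.62 s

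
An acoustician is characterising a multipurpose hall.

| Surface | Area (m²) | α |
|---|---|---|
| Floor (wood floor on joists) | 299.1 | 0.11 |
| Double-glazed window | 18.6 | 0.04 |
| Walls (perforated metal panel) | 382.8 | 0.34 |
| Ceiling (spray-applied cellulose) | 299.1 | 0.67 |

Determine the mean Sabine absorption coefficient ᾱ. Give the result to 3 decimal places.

0.364

S = Σ Sᵢ = 299.1 + 18.6 + 382.8 + 299.1 = 999.6 m².
Weighted sum Σ Sα = 364.194.
ᾱ = A/S = 0.364.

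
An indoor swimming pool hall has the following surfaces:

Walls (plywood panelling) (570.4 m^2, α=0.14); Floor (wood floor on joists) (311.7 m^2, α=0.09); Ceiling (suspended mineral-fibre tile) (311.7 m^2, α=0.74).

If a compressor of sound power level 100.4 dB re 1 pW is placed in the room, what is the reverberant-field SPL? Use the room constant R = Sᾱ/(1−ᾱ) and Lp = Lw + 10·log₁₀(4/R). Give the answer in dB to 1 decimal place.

79.7 dB

A = 338.567 sabins; S = 1193.8 m^2.
ᾱ = 338.567/1193.8 = 0.2836; R = Sᾱ/(1−ᾱ) = 338.567/(1−0.2836) = 472.595 m^2.
Lp = 100.4 + 10·log₁₀(4/472.595) = 100.4 + (-20.72) = 79.7 dB.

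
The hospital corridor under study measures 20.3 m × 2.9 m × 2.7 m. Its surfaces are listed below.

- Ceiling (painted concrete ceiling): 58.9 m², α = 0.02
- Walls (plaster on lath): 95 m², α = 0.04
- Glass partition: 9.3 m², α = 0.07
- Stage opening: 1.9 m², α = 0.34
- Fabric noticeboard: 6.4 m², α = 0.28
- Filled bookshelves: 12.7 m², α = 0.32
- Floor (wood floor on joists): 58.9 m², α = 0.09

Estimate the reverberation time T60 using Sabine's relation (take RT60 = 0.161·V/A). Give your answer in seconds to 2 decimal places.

1.47 sec

A = Σ Sᵢαᵢ = 58.9*0.02 + 95*0.04 + 9.3*0.07 + 1.9*0.34 + 6.4*0.28 + 12.7*0.32 + 58.9*0.09 = 17.432 sabins.
Volume V = 20.3 × 2.9 × 2.7 = 158.949 m³.
RT60 = 0.161 · V / A = 0.161 × 158.949 / 17.432 = 1.47 s.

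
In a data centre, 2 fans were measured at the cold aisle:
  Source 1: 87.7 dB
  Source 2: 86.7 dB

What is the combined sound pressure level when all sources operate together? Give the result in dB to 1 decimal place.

Σ 10^(Lᵢ/10) = 1.057e+09.
L_total = 10·log₁₀(1.057e+09) = 90.2 dB.

90.2 dB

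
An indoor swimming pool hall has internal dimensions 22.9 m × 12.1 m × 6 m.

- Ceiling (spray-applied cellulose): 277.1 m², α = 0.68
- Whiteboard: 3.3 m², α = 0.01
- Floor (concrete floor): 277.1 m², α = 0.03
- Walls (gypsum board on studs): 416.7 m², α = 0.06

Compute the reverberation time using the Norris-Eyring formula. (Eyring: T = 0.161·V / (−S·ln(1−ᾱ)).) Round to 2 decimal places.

S = Σ Sᵢ = 974.2 m².
Absorption A = 277.1×0.68 + 3.3×0.01 + 277.1×0.03 + 416.7×0.06 = 221.776 sabins.
ᾱ = 221.776 / 974.2 = 0.2276.
−S·ln(1−ᾱ) = −974.2 × ln(1 − 0.2276) = 251.590.
V = 22.9 × 12.1 × 6 = 1662.54 m³.
T = 0.161·V/[−S·ln(1−ᾱ)] = 0.161·1662.54/251.590 = 1.06 s.

1.06 s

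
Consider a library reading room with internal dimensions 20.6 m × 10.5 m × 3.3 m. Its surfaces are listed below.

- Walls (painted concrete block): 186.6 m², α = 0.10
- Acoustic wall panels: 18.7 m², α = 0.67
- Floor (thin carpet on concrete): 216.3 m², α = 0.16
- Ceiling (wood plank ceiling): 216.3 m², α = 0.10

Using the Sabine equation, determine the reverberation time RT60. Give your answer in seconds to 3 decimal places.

1.314 s

A = Σ Sᵢαᵢ = 186.6×0.10 + 18.7×0.67 + 216.3×0.16 + 216.3×0.10 = 87.427 sabins.
Room volume: 713.79 m³.
T = 0.161 V/A = 0.161·713.79/87.427 = 1.314 s.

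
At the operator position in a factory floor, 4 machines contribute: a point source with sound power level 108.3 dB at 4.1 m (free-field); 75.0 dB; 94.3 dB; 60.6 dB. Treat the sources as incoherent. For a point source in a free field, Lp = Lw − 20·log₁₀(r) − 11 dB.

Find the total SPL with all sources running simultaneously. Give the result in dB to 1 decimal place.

94.8 dB

Source at 4.1 m: Lp = 108.3 − 20·log₁₀(4.1) − 11 = 85.0 dB.
Converting to relative power and adding: 10^(85.0/10) + 10^(75.0/10) + 10^(94.3/10) + 10^(60.6/10) = 3.041e+09.
Combined level = 10 log₁₀(3.041e+09) = 94.8 dB.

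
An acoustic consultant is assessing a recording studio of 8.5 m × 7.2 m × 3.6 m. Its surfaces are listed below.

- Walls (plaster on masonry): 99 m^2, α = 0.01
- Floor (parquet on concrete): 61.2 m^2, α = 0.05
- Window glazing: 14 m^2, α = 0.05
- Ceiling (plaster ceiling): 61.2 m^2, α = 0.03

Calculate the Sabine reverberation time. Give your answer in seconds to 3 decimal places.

Total absorption A = 99*0.01 + 61.2*0.05 + 14*0.05 + 61.2*0.03
  = 0.990 + 3.060 + 0.700 + 1.836 = 6.586 m^2 sabins.
Volume V = 8.5 × 7.2 × 3.6 = 220.32 m³.
Sabine: RT60 = 0.161 × 220.32 / 6.586 = 5.386 s.

5.386 s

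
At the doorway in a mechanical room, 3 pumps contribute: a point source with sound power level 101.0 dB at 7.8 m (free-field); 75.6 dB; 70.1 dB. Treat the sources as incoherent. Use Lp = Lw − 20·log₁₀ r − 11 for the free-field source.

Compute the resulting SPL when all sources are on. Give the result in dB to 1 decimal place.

78.0 dB

Source at 7.8 m: Lp = 101.0 − 20·log₁₀(7.8) − 11 = 72.2 dB.
Sum in the linear (power) domain: Σ 10^(Lᵢ/10) = 10^(72.2/10) + 10^(75.6/10) + 10^(70.1/10) = 6.314e+07.
Back to dB: 10·log₁₀ Σ = 78.0 dB.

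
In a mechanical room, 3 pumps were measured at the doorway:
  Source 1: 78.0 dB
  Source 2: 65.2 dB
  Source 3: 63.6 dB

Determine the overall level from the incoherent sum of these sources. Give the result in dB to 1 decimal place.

78.4 dB

Converting to relative power and adding: 10^(78.0/10) + 10^(65.2/10) + 10^(63.6/10) = 6.87e+07.
L_total = 10·log₁₀(6.87e+07) = 78.4 dB.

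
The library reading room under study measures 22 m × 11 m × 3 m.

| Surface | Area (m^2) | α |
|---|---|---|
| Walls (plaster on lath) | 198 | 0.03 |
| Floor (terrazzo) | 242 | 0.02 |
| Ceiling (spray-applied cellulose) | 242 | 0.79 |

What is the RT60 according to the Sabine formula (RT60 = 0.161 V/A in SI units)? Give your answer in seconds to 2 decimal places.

0.58 s

Summing Sᵢαᵢ: 5.940 + 4.840 + 191.180 → A = 201.960 sabins.
Volume V = 22 × 11 × 3 = 726 m³.
RT60 = 0.161 · V / A = 0.161 × 726 / 201.960 = 0.58 s.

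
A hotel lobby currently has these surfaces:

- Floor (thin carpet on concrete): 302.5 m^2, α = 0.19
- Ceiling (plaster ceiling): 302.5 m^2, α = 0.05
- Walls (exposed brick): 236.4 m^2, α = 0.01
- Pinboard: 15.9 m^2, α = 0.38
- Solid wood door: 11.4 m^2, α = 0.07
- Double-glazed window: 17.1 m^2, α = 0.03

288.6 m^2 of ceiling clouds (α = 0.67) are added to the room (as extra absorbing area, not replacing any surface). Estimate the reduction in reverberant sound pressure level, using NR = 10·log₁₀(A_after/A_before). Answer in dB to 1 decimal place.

5.2 dB

Equivalent absorption area: A_before = 302.5·0.19 + 302.5·0.05 + 236.4·0.01 + 15.9·0.38 + 11.4·0.07 + 17.1·0.03 = 82.317 m^2.
Treatment contributes 288.6·0.67 = 193.362 sabins.
New total A_after = 275.679 sabins.
NR = 10·log₁₀(275.679/82.317) = 5.2 dB.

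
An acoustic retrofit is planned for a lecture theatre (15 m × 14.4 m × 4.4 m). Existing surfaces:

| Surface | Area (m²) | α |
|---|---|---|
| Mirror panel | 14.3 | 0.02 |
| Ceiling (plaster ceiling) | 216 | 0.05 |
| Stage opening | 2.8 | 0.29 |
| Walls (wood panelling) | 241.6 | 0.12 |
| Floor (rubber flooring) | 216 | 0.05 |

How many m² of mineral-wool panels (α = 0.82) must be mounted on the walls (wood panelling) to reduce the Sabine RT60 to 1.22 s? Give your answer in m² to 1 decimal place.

105.3

Total absorption A₁ = 14.3*0.02 + 216*0.05 + 2.8*0.29 + 241.6*0.12 + 216*0.05
  = 0.286 + 10.800 + 0.812 + 28.992 + 10.800 = 51.690 m² sabins.
V = 950.4 m³. Target absorption A₂ = 0.161 × 950.4 / 1.22 = 125.422 sabins.
Absorption to add: 125.422 − 51.690 = 73.732 sabins.
Each m² of panel replacing the walls (wood panelling) adds (0.82 − 0.12) = 0.70 sabins.
Panel area = 73.732 / 0.70 = 105.3 m².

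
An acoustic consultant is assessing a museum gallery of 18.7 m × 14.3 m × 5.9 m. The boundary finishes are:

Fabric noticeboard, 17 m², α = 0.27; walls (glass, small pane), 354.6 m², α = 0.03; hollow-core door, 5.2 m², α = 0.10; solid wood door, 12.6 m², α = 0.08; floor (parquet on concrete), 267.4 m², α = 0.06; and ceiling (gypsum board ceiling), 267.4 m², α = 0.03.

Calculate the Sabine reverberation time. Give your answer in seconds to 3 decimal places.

Summing Sᵢαᵢ: 4.590 + 10.638 + 0.520 + 1.008 + 16.044 + 8.022 → A = 40.822 sabins.
V = 18.7·14.3·5.9 = 1577.719 m³.
Sabine: RT60 = 0.161 × 1577.719 / 40.822 = 6.222 s.

6.222 seconds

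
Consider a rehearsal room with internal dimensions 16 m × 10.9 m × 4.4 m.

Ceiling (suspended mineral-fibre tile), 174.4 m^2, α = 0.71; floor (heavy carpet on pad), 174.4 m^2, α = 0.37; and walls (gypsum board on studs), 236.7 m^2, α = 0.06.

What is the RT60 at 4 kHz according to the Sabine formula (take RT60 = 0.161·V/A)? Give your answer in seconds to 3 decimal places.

Summing Sᵢαᵢ: 123.824 + 64.528 + 14.202 → A = 202.554 sabins.
Room volume: 767.36 m³.
Sabine: RT60 = 0.161 × 767.36 / 202.554 = 0.610 s.

0.610 seconds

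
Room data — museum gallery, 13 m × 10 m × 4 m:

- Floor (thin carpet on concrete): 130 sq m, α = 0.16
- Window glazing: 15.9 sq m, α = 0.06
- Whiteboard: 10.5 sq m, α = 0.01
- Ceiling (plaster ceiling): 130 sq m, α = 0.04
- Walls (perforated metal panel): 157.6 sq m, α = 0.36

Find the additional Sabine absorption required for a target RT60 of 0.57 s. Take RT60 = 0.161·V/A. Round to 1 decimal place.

63.1 sabins

Total absorption A₁ = 130·0.16 + 15.9·0.06 + 10.5·0.01 + 130·0.04 + 157.6·0.36
  = 20.800 + 0.954 + 0.105 + 5.200 + 56.736 = 83.795 sq m sabins.
V = 520 m³. Required absorption A₂ = 0.161 × 520 / 0.57 = 146.877 sabins.
ΔA = A₂ − A₁ = 146.877 − 83.795 = 63.1 sabins.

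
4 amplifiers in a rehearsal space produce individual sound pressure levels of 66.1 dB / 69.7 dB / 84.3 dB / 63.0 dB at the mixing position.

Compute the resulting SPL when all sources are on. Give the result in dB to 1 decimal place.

84.5 dB

Σ 10^(Lᵢ/10) = 2.846e+08.
L_total = 10·log₁₀(2.846e+08) = 84.5 dB.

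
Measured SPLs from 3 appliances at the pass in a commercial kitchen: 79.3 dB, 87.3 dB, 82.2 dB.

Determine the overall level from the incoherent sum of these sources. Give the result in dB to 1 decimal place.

89.0 dB

Σ 10^(Lᵢ/10) = 7.881e+08.
Combined level = 10 log₁₀(7.881e+08) = 89.0 dB.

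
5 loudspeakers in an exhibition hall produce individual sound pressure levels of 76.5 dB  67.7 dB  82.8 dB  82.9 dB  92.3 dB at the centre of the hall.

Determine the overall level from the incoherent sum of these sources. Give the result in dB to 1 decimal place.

Sum in the linear (power) domain: Σ 10^(Lᵢ/10) = 10^(76.5/10) + 10^(67.7/10) + 10^(82.8/10) + 10^(82.9/10) + 10^(92.3/10) = 2.134e+09.
L_total = 10·log₁₀(2.134e+09) = 93.3 dB.

93.3 dB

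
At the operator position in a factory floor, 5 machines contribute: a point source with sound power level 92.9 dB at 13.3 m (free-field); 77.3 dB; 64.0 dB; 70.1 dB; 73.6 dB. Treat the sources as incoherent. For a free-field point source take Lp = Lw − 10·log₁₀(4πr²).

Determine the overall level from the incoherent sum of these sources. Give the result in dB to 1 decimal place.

79.6 dB

Source at 13.3 m: Lp = 92.9 − 10·log₁₀(4π·13.3²) = 92.9 − 10·log₁₀(2222.865) = 59.4 dB.
Converting to relative power and adding: 10^(59.4/10) + 10^(77.3/10) + 10^(64.0/10) + 10^(70.1/10) + 10^(73.6/10) = 9.023e+07.
L_total = 10·log₁₀(9.023e+07) = 79.6 dB.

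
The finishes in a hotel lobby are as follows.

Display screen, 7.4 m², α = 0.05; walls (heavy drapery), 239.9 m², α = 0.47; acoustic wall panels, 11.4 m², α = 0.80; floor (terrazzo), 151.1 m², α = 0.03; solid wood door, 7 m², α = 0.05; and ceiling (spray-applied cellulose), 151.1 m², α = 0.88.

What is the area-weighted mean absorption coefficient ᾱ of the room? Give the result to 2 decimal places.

S = Σ Sᵢ = 7.4 + 239.9 + 11.4 + 151.1 + 7 + 151.1 = 567.9 m².
Σ(Sᵢαᵢ) = 7.4×0.05 + 239.9×0.47 + 11.4×0.80 + 151.1×0.03 + 7×0.05 + 151.1×0.88 = 260.094.
ᾱ = A/S = 0.46.

0.46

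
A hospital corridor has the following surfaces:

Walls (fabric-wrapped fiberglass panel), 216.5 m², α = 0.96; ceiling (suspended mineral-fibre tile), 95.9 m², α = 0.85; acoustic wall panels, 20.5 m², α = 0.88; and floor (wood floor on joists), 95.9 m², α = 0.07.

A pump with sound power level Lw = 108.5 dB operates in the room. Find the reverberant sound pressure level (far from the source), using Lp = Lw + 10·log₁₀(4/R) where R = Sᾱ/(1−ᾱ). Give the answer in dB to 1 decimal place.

83.8 dB

Σ(Sᵢαᵢ) = 216.5·0.96 + 95.9·0.85 + 20.5·0.88 + 95.9·0.07 = 314.108; total area S = 428.8 m².
ᾱ = 314.108/428.8 = 0.7325; R = Sᾱ/(1−ᾱ) = 314.108/(1−0.7325) = 1174.236 m².
Lp = 108.5 + 10·log₁₀(4/1174.236) = 108.5 + (-24.68) = 83.8 dB.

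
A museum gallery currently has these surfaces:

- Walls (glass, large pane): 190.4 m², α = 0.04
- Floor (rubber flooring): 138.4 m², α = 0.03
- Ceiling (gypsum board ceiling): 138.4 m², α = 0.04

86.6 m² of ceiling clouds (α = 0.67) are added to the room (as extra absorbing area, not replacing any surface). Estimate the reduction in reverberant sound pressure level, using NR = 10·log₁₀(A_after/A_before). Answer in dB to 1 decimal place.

6.4 dB

A_before = Σ Sᵢαᵢ = 190.4×0.04 + 138.4×0.03 + 138.4×0.04 = 17.304 sabins.
Treatment contributes 86.6·0.67 = 58.022 sabins.
New total A_after = 75.326 sabins.
NR = 10·log₁₀(75.326/17.304) = 6.4 dB.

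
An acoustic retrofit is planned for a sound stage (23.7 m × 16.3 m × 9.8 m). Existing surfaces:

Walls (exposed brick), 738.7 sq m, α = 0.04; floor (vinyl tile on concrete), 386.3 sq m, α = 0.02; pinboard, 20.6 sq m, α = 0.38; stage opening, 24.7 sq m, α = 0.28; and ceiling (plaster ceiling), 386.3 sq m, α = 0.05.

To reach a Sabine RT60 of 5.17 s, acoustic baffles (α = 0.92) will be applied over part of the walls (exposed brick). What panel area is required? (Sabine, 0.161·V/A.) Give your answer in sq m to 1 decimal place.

52.9

A₁ = Σ Sᵢαᵢ = 738.7×0.04 + 386.3×0.02 + 20.6×0.38 + 24.7×0.28 + 386.3×0.05 = 71.333 sabins.
V = 3785.838 m³. Target absorption A₂ = 0.161 × 3785.838 / 5.17 = 117.896 sabins.
Absorption to add: 117.896 − 71.333 = 46.563 sabins.
Each sq m of panel replacing the walls (exposed brick) adds (0.92 − 0.04) = 0.88 sabins.
Panel area = 46.563 / 0.88 = 52.9 sq m.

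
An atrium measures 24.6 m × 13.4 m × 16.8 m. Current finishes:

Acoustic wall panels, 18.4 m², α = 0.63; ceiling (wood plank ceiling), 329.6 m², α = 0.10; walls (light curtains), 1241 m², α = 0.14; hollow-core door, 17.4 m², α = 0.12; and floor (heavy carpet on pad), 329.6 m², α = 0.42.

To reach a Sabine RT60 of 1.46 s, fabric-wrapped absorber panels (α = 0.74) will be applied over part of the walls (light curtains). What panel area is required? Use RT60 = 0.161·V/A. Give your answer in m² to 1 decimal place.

419.8

Total absorption A₁ = 18.4*0.63 + 329.6*0.10 + 1241*0.14 + 17.4*0.12 + 329.6*0.42
  = 11.592 + 32.960 + 173.740 + 2.088 + 138.432 = 358.812 m² sabins.
V = 5537.952 m³. Target absorption A₂ = 0.161 × 5537.952 / 1.46 = 610.692 sabins.
Absorption to add: 610.692 − 358.812 = 251.880 sabins.
Each m² of panel replacing the walls (light curtains) adds (0.74 − 0.14) = 0.60 sabins.
Area = ΔA/Δα = 251.880/0.60 = 419.8 m².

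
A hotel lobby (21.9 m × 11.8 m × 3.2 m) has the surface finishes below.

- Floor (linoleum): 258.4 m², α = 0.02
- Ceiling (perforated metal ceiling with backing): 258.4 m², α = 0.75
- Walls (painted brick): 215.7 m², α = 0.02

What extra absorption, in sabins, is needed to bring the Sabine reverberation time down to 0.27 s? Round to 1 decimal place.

289.8 sabins

Equivalent absorption area: A₁ = 258.4×0.02 + 258.4×0.75 + 215.7×0.02 = 203.282 m².
V = 826.944 m³. Required absorption A₂ = 0.161 × 826.944 / 0.27 = 493.104 sabins.
Shortfall: 493.104 − 203.282 = 289.8 sabins.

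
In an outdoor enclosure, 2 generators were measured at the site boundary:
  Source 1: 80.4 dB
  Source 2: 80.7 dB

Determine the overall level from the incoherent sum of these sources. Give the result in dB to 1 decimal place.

83.6 dB

Sum in the linear (power) domain: Σ 10^(Lᵢ/10) = 10^(80.4/10) + 10^(80.7/10) = 2.271e+08.
Back to dB: 10·log₁₀ Σ = 83.6 dB.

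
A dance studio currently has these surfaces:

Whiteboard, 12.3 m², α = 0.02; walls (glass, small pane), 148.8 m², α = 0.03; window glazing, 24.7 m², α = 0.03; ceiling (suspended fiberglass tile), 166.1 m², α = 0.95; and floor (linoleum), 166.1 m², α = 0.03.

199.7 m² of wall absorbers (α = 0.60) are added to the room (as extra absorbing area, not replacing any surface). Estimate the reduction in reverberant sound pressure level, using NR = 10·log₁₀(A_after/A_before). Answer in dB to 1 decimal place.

2.3 dB

Total absorption A_before = 12.3·0.02 + 148.8·0.03 + 24.7·0.03 + 166.1·0.95 + 166.1·0.03
  = 0.246 + 4.464 + 0.741 + 157.795 + 4.983 = 168.229 m² sabins.
Treatment contributes 199.7·0.60 = 119.820 sabins.
New total A_after = 288.049 sabins.
Reduction = 10 log₁₀(A_after/A_before) = 10 log₁₀(1.7122) = 2.3 dB.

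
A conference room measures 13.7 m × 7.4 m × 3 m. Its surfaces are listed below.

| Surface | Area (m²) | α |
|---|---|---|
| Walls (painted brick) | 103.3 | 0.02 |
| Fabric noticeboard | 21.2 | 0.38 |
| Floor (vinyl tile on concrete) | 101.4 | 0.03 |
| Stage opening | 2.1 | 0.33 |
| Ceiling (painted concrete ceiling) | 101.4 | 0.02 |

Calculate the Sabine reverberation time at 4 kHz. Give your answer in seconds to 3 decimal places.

3.083 sec

Total absorption A = 103.3×0.02 + 21.2×0.38 + 101.4×0.03 + 2.1×0.33 + 101.4×0.02
  = 2.066 + 8.056 + 3.042 + 0.693 + 2.028 = 15.885 m² sabins.
Volume V = 13.7 × 7.4 × 3 = 304.14 m³.
T = 0.161 V/A = 0.161·304.14/15.885 = 3.083 s.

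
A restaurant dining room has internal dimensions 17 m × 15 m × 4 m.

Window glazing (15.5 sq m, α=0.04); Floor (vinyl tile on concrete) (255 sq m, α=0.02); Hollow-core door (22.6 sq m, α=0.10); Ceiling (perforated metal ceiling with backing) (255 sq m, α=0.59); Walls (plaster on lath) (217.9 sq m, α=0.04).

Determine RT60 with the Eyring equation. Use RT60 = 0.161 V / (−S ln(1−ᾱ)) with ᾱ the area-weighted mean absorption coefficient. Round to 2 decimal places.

Total surface area S = 15.5 + 255 + 22.6 + 255 + 217.9 = 766.0 sq m.
Σ(Sᵢαᵢ) = 15.5·0.04 + 255·0.02 + 22.6·0.10 + 255·0.59 + 217.9·0.04 = 167.146.
Mean coefficient ᾱ = A/S = 0.2182.
Eyring denominator: −S ln(1−ᾱ) = 188.556.
V = 17 × 15 × 4 = 1020 m³.
RT60 = 0.161 × 1020 / 188.556 = 0.87 s.

0.87 s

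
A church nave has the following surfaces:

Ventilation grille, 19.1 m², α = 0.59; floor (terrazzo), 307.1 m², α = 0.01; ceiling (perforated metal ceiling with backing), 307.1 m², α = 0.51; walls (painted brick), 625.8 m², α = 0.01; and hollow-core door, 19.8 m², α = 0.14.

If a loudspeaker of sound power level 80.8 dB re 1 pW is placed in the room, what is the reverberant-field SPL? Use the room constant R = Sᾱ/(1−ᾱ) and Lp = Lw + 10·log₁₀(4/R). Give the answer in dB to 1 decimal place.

63.6 dB

Σ(Sᵢαᵢ) = 19.1·0.59 + 307.1·0.01 + 307.1·0.51 + 625.8·0.01 + 19.8·0.14 = 179.991; total area S = 1278.9 m².
ᾱ = 179.991/1278.9 = 0.1407; R = Sᾱ/(1−ᾱ) = 179.991/(1−0.1407) = 209.462 m².
Lp = 80.8 + 10·log₁₀(4/209.462) = 80.8 + (-17.19) = 63.6 dB.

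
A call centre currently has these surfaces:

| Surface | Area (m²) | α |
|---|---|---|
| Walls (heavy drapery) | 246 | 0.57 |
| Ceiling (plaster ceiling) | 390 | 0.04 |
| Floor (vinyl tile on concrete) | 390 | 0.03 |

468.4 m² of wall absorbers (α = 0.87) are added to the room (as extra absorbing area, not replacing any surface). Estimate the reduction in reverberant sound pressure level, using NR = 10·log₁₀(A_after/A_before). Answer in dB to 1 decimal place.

5.4 dB

A_before = Σ Sᵢαᵢ = 246×0.57 + 390×0.04 + 390×0.03 = 167.520 sabins.
Added absorption = 468.4 × 0.87 = 407.508 sabins.
A_after = 167.520 + 407.508 = 575.028 sabins.
Reduction = 10 log₁₀(A_after/A_before) = 10 log₁₀(3.4326) = 5.4 dB.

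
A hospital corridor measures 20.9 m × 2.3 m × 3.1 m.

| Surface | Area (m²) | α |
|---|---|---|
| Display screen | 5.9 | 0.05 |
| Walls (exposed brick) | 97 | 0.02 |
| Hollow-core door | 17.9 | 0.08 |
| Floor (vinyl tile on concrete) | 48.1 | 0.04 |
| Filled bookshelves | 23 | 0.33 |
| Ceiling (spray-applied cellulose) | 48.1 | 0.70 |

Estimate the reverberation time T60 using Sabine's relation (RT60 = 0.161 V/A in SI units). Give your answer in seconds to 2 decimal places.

Total absorption A = 5.9*0.05 + 97*0.02 + 17.9*0.08 + 48.1*0.04 + 23*0.33 + 48.1*0.70
  = 0.295 + 1.940 + 1.432 + 1.924 + 7.590 + 33.670 = 46.851 m² sabins.
Room volume: 149.017 m³.
T = 0.161 V/A = 0.161·149.017/46.851 = 0.51 s.

0.51 seconds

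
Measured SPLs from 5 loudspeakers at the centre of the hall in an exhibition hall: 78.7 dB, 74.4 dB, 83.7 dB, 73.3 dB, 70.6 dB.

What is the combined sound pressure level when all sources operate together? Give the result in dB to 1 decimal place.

85.7 dB

Converting to relative power and adding: 10^(78.7/10) + 10^(74.4/10) + 10^(83.7/10) + 10^(73.3/10) + 10^(70.6/10) = 3.69e+08.
Combined level = 10 log₁₀(3.69e+08) = 85.7 dB.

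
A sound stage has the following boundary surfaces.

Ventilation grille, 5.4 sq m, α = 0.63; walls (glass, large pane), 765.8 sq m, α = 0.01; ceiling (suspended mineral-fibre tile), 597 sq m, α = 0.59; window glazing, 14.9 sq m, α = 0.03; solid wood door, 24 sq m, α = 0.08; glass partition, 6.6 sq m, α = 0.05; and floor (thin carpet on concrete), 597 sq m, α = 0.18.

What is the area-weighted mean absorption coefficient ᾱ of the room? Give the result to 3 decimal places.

0.235

Total surface area S = 2010.7 sq m.
A = 5.4×0.63 + 765.8×0.01 + 597×0.59 + 14.9×0.03 + 24×0.08 + 6.6×0.05 + 597×0.18 = 473.447 sabins.
ᾱ = 473.447 / 2010.7 = 0.235.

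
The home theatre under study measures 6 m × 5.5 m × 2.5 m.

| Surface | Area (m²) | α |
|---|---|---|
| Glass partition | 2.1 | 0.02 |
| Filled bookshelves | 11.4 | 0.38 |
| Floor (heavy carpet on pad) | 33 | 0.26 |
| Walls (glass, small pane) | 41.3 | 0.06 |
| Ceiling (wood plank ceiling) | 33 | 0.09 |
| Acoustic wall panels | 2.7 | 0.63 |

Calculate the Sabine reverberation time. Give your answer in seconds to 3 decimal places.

Summing Sᵢαᵢ: 0.042 + 4.332 + 8.580 + 2.478 + 2.970 + 1.701 → A = 20.103 sabins.
Room volume: 82.5 m³.
T = 0.161 V/A = 0.161·82.5/20.103 = 0.661 s.

0.661 s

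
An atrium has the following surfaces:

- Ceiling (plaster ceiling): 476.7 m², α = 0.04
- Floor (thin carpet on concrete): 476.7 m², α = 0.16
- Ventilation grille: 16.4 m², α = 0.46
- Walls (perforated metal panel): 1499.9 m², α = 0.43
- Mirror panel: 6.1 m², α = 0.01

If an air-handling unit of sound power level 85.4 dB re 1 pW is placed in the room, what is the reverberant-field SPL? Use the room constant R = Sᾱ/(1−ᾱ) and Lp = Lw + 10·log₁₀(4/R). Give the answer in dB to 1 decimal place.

A = 747.902 sabins; S = 2475.8 m².
ᾱ = 747.902/2475.8 = 0.3021; R = Sᾱ/(1−ᾱ) = 747.902/(1−0.3021) = 1071.646 m².
Lp = Lw + 10 log₁₀(4/R) = 85.4 -24.28 = 61.1 dB.

61.1 dB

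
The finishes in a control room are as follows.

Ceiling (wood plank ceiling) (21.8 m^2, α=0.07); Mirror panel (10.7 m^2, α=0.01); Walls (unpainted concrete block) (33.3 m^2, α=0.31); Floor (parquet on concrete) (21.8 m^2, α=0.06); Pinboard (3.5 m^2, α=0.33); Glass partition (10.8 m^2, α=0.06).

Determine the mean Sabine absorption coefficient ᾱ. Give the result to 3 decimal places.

0.148

S = Σ Sᵢ = 21.8 + 10.7 + 33.3 + 21.8 + 3.5 + 10.8 = 101.9 m^2.
Weighted sum Σ Sα = 15.067.
ᾱ = A/S = 0.148.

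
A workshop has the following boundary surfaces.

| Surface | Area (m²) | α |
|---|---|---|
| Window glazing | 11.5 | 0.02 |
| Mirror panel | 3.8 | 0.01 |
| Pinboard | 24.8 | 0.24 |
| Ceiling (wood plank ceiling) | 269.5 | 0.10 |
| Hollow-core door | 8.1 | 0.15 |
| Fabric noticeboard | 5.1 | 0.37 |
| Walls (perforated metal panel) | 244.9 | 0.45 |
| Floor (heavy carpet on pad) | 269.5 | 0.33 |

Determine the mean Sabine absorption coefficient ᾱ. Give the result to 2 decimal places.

Total surface area S = 837.2 m².
Σ(Sᵢαᵢ) = 11.5×0.02 + 3.8×0.01 + 24.8×0.24 + 269.5×0.10 + 8.1×0.15 + 5.1×0.37 + 244.9×0.45 + 269.5×0.33 = 235.412.
ᾱ = A/S = 0.28.

0.28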